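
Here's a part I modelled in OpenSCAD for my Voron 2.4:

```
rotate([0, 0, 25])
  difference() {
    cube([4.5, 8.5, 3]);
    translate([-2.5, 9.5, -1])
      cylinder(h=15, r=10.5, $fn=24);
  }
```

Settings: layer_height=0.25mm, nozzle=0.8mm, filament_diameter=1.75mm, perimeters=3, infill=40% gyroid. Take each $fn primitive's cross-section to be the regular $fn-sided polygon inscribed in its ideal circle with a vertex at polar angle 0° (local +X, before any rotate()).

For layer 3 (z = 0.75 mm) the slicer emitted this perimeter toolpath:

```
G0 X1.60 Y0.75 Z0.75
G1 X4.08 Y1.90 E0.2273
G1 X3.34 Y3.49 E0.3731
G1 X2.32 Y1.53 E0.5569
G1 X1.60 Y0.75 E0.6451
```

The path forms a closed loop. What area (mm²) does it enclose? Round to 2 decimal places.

2.09 mm²

Apply the shoelace formula to the sequence of (X, Y) vertices; enclosed area = 2.09 mm².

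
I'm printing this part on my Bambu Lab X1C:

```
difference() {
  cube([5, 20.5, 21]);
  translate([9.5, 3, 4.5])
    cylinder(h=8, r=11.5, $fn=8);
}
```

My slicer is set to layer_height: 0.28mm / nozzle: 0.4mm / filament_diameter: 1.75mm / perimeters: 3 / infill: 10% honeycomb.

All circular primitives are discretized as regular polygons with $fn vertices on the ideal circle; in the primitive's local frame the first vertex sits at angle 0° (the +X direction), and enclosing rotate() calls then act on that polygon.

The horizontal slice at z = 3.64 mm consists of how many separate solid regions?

At z = 3.64 mm: the 5×20.5 cube contributes its full rectangle; the cylinder at (9.5, 3) does not reach this height (z outside [4.5, 12.5]); Taking the first minus the rest: none of the subtracted shapes is present at this height, so the 5×20.5 cube is unchanged — 1 connected region. The result has 1 disconnected region.

1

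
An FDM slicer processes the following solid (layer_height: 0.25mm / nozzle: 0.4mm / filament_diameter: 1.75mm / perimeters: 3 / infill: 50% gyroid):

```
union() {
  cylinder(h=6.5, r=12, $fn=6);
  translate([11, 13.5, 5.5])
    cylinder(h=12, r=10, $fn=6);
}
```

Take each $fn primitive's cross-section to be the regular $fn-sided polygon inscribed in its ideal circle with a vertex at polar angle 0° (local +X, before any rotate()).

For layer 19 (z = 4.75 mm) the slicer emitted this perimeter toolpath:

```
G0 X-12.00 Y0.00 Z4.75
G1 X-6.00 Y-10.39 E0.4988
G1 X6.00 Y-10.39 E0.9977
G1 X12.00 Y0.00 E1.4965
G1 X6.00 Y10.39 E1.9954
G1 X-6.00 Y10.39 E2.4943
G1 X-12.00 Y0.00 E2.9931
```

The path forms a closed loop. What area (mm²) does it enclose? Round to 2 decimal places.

374.04 mm²

Apply the shoelace formula to the sequence of (X, Y) vertices; enclosed area = 374.04 mm².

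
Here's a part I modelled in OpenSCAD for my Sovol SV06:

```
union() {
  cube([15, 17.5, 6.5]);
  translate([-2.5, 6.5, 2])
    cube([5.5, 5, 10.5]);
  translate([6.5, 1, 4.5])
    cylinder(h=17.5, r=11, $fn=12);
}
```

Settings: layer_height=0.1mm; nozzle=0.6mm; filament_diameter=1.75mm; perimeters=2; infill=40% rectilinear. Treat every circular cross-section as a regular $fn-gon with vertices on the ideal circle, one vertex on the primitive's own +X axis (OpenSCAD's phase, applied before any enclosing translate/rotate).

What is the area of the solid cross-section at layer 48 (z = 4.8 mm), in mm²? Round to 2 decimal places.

472.56 mm²

At z = 4.8 mm: the cube is present — its section is the full 15×17.5 rectangle (area 262.50 mm²); the 5.5×5 cube at (-2.5, 6.5) contributes its full rectangle (area 27.50 mm²); the r=11 cylinder at (6.5, 1) contributes a regular 12-gon of circumradius 11 (area = (12/2)·11.000²·sin(360°/12) = 363.00 mm²); Merging all regions: the regions partially overlap — summed areas 653.00 mm² minus the doubly-counted overlap 180.44 mm² gives 472.56 mm² — area = 472.56 mm². Overall, the cross-section is a single solid region. Net area = 472.56 mm².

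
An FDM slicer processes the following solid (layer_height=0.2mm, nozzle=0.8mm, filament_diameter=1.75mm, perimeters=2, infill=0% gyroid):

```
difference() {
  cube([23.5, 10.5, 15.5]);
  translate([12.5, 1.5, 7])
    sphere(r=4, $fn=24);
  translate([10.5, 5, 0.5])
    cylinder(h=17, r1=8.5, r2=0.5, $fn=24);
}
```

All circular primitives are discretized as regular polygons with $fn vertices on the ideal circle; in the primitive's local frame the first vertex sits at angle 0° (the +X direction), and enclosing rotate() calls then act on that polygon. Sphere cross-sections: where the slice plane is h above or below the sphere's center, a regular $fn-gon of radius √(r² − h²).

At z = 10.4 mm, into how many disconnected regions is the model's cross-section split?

At z = 10.4 mm: the 23.5×10.5 cube contributes its full rectangle; the r=4 sphere at (12.5, 1.5) slices to a regular 24-gon of circumradius 2.107 (√(r²−h²) with h=3.4 from center); the cone at (10.5, 5) contributes a regular 24-gon of circumradius 3.841 (interpolated between r1=8.5 and r2=0.5 at t=0.582); Subtracting the remaining from the first: starting from the 23.5×10.5 cube, the r=4 sphere at (12.5, 1.5) partially overlaps it — only the 12.59 mm² overlap (of its 13.79 mm²) is removed, clipping the outline; the cone at (10.5, 5) partially overlaps it — only the 40.58 mm² overlap (of its 45.83 mm²) is removed, clipping the outline — 1 connected region. The result has 1 disconnected region.

1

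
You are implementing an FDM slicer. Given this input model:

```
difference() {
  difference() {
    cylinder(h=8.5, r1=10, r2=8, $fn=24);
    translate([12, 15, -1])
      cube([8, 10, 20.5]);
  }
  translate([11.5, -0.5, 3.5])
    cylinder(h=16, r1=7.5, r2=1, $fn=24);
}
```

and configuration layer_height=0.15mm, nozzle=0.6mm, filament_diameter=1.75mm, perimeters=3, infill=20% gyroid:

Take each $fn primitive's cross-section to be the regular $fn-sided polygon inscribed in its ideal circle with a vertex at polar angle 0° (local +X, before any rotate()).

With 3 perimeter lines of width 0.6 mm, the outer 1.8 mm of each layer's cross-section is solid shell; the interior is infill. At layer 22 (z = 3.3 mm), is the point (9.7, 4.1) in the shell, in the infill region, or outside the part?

At z = 3.3 mm: the cone (r1=10→r2=8) has section circumradius 9.224 here — a regular 24-gon; the cube at (12, 15) is present — its section is the full 8×10 rectangle; After the difference (first − rest): starting from the cone, the 8×10 cube at (12, 15) misses the remaining region (no effect) — 1 connected region; the cone at (11.5, -0.5) is not intersected at this z (z outside [3.5, 19.5]); Taking the first minus the rest: none of the subtracted shapes is present at this height, so that combined region is unchanged — 1 connected region. Overall, the cross-section is a single solid region. The nearest boundary edge runs (7.99, 4.61)→(8.91, 2.39); distance from the point to it = 1.39 mm. The point is not inside any of the regions above, so it lies outside the cross-section (1.39 mm from the nearest boundary).

outside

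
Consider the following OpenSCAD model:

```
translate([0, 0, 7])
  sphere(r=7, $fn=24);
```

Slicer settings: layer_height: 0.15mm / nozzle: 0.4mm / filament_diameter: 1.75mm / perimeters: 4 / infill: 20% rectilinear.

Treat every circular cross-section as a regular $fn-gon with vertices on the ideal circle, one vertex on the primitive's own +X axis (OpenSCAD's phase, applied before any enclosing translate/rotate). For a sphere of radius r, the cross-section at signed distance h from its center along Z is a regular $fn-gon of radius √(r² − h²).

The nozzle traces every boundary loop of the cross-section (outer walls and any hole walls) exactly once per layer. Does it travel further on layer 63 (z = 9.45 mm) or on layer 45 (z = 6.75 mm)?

Layer 63 (z = 9.45): the sphere: section is a regular 24-gon, circumradius = √(r²−h²) = √(7²−2.45²) = 6.557 (perimeter = 2·24·6.557·sin(180°/24) = 41.08 mm). So its perimeter = 41.08 mm. Layer 45 (z = 6.75): the sphere: section is a regular 24-gon, circumradius = √(r²−h²) = √(7²−0.25²) = 6.996 (perimeter = 2·24·6.996·sin(180°/24) = 43.83 mm). So its perimeter = 43.83 mm. Layer 45 is larger (43.83 vs 41.08 mm).

layer 45 (z = 6.75 mm)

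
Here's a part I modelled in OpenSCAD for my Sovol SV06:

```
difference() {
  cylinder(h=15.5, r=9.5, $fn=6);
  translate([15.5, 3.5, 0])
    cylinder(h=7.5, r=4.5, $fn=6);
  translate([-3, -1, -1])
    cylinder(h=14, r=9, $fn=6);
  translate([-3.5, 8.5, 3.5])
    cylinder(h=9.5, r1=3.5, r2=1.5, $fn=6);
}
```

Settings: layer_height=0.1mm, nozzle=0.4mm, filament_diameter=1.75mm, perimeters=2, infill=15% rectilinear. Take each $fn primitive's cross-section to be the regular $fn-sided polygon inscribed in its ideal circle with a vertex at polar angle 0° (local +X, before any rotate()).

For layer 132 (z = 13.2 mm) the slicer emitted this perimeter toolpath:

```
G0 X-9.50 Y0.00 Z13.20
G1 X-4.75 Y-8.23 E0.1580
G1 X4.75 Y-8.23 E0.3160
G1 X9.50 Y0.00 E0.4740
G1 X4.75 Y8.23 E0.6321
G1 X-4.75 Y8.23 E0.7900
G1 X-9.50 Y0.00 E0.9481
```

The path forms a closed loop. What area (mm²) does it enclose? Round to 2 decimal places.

234.56 mm²

Apply the shoelace formula to the sequence of (X, Y) vertices; enclosed area = 234.56 mm².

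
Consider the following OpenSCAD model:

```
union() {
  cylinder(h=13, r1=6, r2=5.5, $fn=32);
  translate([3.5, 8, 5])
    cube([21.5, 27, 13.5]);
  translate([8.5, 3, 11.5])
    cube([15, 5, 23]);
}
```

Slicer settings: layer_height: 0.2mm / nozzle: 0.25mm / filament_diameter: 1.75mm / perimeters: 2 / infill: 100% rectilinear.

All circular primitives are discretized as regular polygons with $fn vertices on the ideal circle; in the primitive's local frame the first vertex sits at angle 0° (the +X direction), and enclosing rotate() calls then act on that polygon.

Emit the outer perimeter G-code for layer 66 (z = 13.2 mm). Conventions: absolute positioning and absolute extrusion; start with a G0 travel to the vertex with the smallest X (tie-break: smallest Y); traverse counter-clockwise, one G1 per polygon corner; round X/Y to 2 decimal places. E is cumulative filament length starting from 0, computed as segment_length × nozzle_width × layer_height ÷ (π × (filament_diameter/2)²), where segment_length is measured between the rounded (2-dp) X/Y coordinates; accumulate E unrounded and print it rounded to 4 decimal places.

G0 X3.50 Y8.00 Z13.20
G1 X8.50 Y8.00 E0.1039
G1 X8.50 Y3.00 E0.2079
G1 X23.50 Y3.00 E0.5197
G1 X23.50 Y8.00 E0.6236
G1 X25.00 Y8.00 E0.6548
G1 X25.00 Y35.00 E1.2161
G1 X3.50 Y35.00 E1.6630
G1 X3.50 Y8.00 E2.2243

At z = 13.2 mm: the cone is absent (z outside [0, 13]); the 21.5×27 cube at (3.5, 8) contributes its full rectangle; the cube at (8.5, 3) (footprint 15×5) is included at this height; Combining (union): the 2 present regions share edge segments without overlapping in area, so areas simply add but the touching pieces fuse into one outline (the shared edge portions become interior and drop out of the boundary) — 1 connected region. The outline is a single polygon with 8 vertices. Extrusion per mm of travel: 0.25 × 0.2 / (π × 0.875²) = 0.020788. Accumulating E over each segment gives final E = 2.2243.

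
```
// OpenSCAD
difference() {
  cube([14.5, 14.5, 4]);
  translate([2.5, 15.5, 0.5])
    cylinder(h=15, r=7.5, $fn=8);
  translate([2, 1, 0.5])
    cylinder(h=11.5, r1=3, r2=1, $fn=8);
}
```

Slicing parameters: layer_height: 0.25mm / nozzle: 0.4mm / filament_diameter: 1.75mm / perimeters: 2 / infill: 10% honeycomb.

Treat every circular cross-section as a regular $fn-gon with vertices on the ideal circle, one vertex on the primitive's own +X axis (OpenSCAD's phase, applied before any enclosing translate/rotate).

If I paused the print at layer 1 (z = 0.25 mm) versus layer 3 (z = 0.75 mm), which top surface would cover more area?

layer 1 (z = 0.25 mm)

Layer 1 (z = 0.25): the cube is present — its section is the full 14.5×14.5 rectangle (area 210.25 mm²); the cylinder at (2.5, 15.5) is not intersected at this z (z outside [0.5, 15.5]); the cone at (2, 1) is not intersected at this z (z outside [0.5, 12]); After the difference (first − rest): none of the subtracted shapes is present at this height, so the 14.5×14.5 cube is unchanged — area = 210.25 mm². So its area = 210.25 mm². Layer 3 (z = 0.75): the cube is present — its section is the full 14.5×14.5 rectangle (area 210.25 mm²); the r=7.5 cylinder at (2.5, 15.5) contributes a regular 8-gon of circumradius 7.5 (area = (8/2)·7.500²·sin(360°/8) = 159.10 mm²); the cone at (2, 1) (r1=3→r2=1) has section circumradius 2.957 here — a regular 8-gon (area = (8/2)·2.957²·sin(360°/8) = 24.72 mm²); Subtracting the remaining from the first: starting from the 14.5×14.5 cube (210.25 mm²), the r=7.5 cylinder at (2.5, 15.5) partially overlaps it — only the 47.44 mm² overlap (of its 159.10 mm²) is removed, clipping the outline; the cone at (2, 1) partially overlaps it — only the 16.01 mm² overlap (of its 24.72 mm²) is removed, clipping the outline — area = 146.80 mm². So its area = 146.80 mm². Layer 1 is larger (210.25 vs 146.80 mm²).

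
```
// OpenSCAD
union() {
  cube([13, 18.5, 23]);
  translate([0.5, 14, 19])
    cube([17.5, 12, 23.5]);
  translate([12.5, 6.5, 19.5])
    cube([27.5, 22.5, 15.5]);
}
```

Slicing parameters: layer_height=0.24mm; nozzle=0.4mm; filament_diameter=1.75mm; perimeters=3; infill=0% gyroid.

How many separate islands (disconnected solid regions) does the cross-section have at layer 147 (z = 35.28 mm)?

At z = 35.28 mm: the cube is absent (z outside [0, 23]); the 17.5×12 cube at (0.5, 14) contributes its full rectangle; the cube at (12.5, 6.5) is not intersected at this z (z outside [19.5, 35]); Taking the union: only the 17.5×12 cube at (0.5, 14) is present, so the union is just that shape — 1 connected region. Overall, the cross-section is a single solid region. Island count = 1.

1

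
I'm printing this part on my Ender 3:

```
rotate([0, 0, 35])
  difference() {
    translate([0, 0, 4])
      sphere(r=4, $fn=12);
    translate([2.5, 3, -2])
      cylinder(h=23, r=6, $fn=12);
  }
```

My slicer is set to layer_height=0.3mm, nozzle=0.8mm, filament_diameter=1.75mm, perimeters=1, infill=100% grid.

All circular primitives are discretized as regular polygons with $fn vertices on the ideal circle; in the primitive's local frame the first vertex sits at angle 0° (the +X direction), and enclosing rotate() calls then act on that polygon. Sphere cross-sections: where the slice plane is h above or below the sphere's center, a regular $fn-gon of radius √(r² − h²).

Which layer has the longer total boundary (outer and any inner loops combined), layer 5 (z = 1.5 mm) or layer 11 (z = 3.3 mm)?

layer 11 (z = 3.3 mm)

Layer 5 (z = 1.5): the r=4 sphere contributes a regular 12-gon of circumradius √(4²−2.5²) = 3.122 (perimeter = 2·12·3.122·sin(180°/12) = 19.40 mm); the cylinder at (2.5, 3): section is a regular 12-gon, circumradius r=6 (perimeter = 2·12·6.000·sin(180°/12) = 37.27 mm); After the difference (first − rest): starting from the r=4 sphere, the r=6 cylinder at (2.5, 3) partially overlaps it — only the 24.73 mm² overlap (of its 108.00 mm²) is removed, clipping the outline — boundary = 13.18 mm; (whole slice rotated 35° about Z — lengths, areas and connectivity unchanged). So its perimeter = 13.18 mm. Layer 11 (z = 3.3): the sphere: section is a regular 12-gon, circumradius = √(r²−h²) = √(4²−0.7²) = 3.938 (perimeter = 2·12·3.938·sin(180°/12) = 24.46 mm); the cylinder at (2.5, 3): section is a regular 12-gon, circumradius r=6 (perimeter = 2·12·6.000·sin(180°/12) = 37.27 mm); Taking the first minus the rest: starting from the r=4 sphere, the r=6 cylinder at (2.5, 3) partially overlaps it — only the 34.77 mm² overlap (of its 108.00 mm²) is removed, clipping the outline — boundary = 19.32 mm; (whole slice rotated 35° about Z — lengths, areas and connectivity unchanged). So its perimeter = 19.32 mm. Layer 11 is larger (19.32 vs 13.18 mm).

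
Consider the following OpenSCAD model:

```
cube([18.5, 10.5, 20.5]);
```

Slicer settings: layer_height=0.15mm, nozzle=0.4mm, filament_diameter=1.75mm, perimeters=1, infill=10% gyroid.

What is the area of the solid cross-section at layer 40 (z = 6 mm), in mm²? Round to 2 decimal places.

At z = 6 mm: the cube (footprint 18.5×10.5) is included at this height (area 194.25 mm²). Overall, the cross-section is a single solid region. Net area = 194.25 mm².

194.25 mm²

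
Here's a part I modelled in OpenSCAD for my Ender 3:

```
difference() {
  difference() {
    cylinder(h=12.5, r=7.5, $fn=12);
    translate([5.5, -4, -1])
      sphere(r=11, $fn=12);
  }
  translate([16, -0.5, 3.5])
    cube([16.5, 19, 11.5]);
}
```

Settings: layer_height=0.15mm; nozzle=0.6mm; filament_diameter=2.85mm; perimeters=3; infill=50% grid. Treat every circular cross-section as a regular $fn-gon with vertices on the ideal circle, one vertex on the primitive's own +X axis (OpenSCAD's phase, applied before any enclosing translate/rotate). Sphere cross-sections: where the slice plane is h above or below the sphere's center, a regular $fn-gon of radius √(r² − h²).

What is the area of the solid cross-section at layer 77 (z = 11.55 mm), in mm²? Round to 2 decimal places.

At z = 11.55 mm: the cylinder: section is a regular 12-gon, circumradius r=7.5 (area = (12/2)·7.500²·sin(360°/12) = 168.75 mm²); the sphere at (5.5, -4) is absent (|z−center|=12.550 > r=11); After the difference (first − rest): none of the subtracted shapes is present at this height, so the r=7.5 cylinder is unchanged — area = 168.75 mm²; the 16.5×19 cube at (16, -0.5) contributes its full rectangle (area 313.50 mm²); Taking the first minus the rest: starting from the result so far (168.75 mm²), the 16.5×19 cube at (16, -0.5) misses the remaining region (no effect) — area = 168.75 mm². Overall, the cross-section is a single solid region. Net area = 168.75 mm².

168.75 mm²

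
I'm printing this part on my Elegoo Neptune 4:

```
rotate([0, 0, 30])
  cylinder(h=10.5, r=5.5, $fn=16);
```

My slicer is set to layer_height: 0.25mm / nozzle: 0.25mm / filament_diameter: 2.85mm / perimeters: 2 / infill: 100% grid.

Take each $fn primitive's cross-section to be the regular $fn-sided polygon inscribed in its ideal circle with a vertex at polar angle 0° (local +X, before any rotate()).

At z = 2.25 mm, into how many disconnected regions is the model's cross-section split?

1

At z = 2.25 mm: the r=5.5 cylinder contributes a regular 16-gon of circumradius 5.5; (whole slice rotated 30° about Z — lengths, areas and connectivity unchanged). The result has 1 disconnected region.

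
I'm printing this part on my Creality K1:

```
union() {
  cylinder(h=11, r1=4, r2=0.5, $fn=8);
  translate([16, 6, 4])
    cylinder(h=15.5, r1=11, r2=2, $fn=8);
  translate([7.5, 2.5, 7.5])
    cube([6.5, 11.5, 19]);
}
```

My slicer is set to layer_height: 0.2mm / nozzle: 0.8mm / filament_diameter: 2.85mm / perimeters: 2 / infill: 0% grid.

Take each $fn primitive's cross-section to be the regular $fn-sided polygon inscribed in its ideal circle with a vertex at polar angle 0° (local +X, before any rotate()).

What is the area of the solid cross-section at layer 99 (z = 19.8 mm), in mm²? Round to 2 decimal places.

At z = 19.8 mm: the cone does not reach this height (z outside [0, 11]); the cone at (16, 6) is not intersected at this z (z outside [4, 19.5]); the cube at (7.5, 2.5) is present — its section is the full 6.5×11.5 rectangle (area 74.75 mm²); Taking the union: only the 6.5×11.5 cube at (7.5, 2.5) is present, so the union is just that shape — area = 74.75 mm². Overall, the cross-section is a single solid region. Net area = 74.75 mm².

74.75 mm²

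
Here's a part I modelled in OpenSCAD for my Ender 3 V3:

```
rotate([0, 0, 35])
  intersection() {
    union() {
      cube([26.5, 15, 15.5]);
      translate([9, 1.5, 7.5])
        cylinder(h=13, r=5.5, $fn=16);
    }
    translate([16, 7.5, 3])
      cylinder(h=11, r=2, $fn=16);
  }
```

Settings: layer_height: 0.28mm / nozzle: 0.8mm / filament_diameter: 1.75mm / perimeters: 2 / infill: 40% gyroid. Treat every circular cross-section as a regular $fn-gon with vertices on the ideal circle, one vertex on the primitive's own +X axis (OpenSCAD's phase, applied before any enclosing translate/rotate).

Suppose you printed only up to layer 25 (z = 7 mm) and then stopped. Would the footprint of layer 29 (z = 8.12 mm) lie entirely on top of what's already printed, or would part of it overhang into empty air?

Compare the two slices. At z = 7: the 26.5×15 cube contributes its full rectangle (area 397.50 mm²); the cylinder at (9, 1.5) is absent (z outside [7.5, 20.5]); Combining (union): only the 26.5×15 cube is present, so the union is just that shape — area = 397.50 mm²; the r=2 cylinder at (16, 7.5) gives a regular 16-gon of circumradius 2 (constant along its height) (area = (16/2)·2.000²·sin(360°/16) = 12.25 mm²); After intersecting: the r=2 cylinder at (16, 7.5) lies inside the result so far, so the common part is the r=2 cylinder at (16, 7.5) itself — area = 12.25 mm²; (whole slice rotated 35° about Z — lengths, areas and connectivity unchanged). At z = 8.12: the cube is present — its section is the full 26.5×15 rectangle (area 397.50 mm²); the r=5.5 cylinder at (9, 1.5) contributes a regular 16-gon of circumradius 5.5 (area = (16/2)·5.500²·sin(360°/16) = 92.61 mm²); Combining (union): the regions partially overlap — summed areas 490.11 mm² minus the doubly-counted overlap 62.36 mm² gives 427.75 mm² — area = 427.75 mm²; the cylinder at (16, 7.5): section is a regular 16-gon, circumradius r=2 (area = (16/2)·2.000²·sin(360°/16) = 12.25 mm²); Taking the intersection: the r=2 cylinder at (16, 7.5) lies inside that combined region, so the common part is the r=2 cylinder at (16, 7.5) itself — area = 12.25 mm²; (whole slice rotated 35° about Z — lengths, areas and connectivity unchanged). Checking containment: the cross-section at z = 8.12 is a subset of the cross-section at z = 7.

entirely on top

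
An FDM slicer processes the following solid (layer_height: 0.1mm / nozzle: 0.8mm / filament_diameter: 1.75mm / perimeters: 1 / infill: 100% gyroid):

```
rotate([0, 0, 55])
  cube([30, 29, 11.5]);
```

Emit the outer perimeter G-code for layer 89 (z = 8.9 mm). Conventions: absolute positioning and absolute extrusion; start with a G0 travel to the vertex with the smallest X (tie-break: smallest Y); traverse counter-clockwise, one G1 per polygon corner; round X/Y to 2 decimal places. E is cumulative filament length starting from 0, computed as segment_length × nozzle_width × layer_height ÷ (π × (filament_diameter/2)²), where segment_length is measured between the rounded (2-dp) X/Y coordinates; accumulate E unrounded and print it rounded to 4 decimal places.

G0 X-23.76 Y16.63 Z8.90
G1 X0.00 Y0.00 E0.9646
G1 X17.21 Y24.57 E1.9623
G1 X-6.55 Y41.21 E2.9271
G1 X-23.76 Y16.63 E3.9251

At z = 8.9 mm: the cube (footprint 30×29) is included at this height; (whole slice rotated 55° about Z — lengths, areas and connectivity unchanged). The outline is a single polygon with 4 vertices. Extrusion per mm of travel: 0.8 × 0.1 / (π × 0.875²) = 0.033260. Accumulating E over each segment gives final E = 3.9251.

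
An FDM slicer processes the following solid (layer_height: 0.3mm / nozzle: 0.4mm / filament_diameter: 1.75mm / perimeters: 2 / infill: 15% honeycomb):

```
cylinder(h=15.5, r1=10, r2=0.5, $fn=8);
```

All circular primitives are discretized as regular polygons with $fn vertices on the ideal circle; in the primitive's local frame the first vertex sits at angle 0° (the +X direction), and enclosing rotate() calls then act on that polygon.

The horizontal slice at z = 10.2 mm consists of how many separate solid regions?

At z = 10.2 mm: the cone (r1=10→r2=0.5) has section circumradius 3.748 here — a regular 8-gon. The result has 1 disconnected region.

1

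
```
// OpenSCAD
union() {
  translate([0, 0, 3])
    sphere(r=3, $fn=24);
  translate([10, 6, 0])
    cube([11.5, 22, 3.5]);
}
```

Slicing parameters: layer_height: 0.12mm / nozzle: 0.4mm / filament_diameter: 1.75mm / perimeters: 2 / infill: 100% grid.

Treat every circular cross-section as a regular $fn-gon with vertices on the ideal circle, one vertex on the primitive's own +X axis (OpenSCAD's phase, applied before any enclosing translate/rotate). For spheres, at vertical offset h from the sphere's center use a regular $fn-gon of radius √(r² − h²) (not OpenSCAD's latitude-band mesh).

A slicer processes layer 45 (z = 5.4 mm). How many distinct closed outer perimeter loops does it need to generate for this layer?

1

At z = 5.4 mm: the sphere: section is a regular 24-gon, circumradius = √(r²−h²) = √(3²−2.4²) = 1.800; the cube at (10, 6) is absent (z outside [0, 3.5]); Taking the union: only the r=3 sphere is present, so the union is just that shape — 1 connected region. The result has 1 disconnected region.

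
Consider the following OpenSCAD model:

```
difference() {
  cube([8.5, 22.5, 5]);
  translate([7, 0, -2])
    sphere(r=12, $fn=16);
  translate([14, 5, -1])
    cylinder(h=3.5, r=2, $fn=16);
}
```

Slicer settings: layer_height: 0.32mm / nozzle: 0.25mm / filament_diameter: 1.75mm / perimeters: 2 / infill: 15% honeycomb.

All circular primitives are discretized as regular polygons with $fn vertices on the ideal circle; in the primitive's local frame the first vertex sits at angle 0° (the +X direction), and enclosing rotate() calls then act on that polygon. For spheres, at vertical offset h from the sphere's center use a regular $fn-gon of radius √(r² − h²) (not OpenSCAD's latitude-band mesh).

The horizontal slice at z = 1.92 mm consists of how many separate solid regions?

At z = 1.92 mm: the 8.5×22.5 cube contributes its full rectangle; the sphere at (7, 0): section is a regular 16-gon, circumradius = √(r²−h²) = √(12²−3.92²) = 11.342; the r=2 cylinder at (14, 5) contributes a regular 16-gon of circumradius 2; Subtracting the remaining from the first: starting from the 8.5×22.5 cube, the r=12 sphere at (7, 0) partially overlaps it — only the 89.65 mm² overlap (of its 393.81 mm²) is removed, clipping the outline; the r=2 cylinder at (14, 5) misses the remaining region (no effect) — 1 connected region. The result has 1 disconnected region.

1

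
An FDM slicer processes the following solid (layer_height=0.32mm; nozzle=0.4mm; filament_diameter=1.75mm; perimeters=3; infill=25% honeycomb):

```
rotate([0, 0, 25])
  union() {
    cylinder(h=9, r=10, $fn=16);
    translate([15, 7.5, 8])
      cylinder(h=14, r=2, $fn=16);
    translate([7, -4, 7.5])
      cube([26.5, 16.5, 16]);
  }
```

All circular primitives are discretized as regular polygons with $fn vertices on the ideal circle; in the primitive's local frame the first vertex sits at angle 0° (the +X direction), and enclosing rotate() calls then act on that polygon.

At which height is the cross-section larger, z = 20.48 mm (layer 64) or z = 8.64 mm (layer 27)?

layer 27 (z = 8.64 mm)

Layer 64 (z = 20.48): the cylinder is absent (z outside [0, 9]); the r=2 cylinder at (15, 7.5) gives a regular 16-gon of circumradius 2 (constant along its height) (area = (16/2)·2.000²·sin(360°/16) = 12.25 mm²); the cube at (7, -4) is present — its section is the full 26.5×16.5 rectangle (area 437.25 mm²); Combining (union): the r=2 cylinder at (15, 7.5) lies entirely inside the 26.5×16.5 cube at (7, -4), so the union is just the 26.5×16.5 cube at (7, -4) — area = 437.25 mm²; (whole slice rotated 25° about Z — lengths, areas and connectivity unchanged). So its area = 437.25 mm². Layer 27 (z = 8.64): the r=10 cylinder contributes a regular 16-gon of circumradius 10 (area = (16/2)·10.000²·sin(360°/16) = 306.15 mm²); the cylinder at (15, 7.5): section is a regular 16-gon, circumradius r=2 (area = (16/2)·2.000²·sin(360°/16) = 12.25 mm²); the 26.5×16.5 cube at (7, -4) contributes its full rectangle (area 437.25 mm²); Merging all regions: the regions partially overlap — summed areas 755.64 mm² minus the doubly-counted overlap 36.42 mm² gives 719.22 mm² — area = 719.22 mm²; (rotated 25° about Z; rotation is an isometry so areas/perimeters/island counts are preserved). So its area = 719.22 mm². Layer 27 is larger (719.22 vs 437.25 mm²).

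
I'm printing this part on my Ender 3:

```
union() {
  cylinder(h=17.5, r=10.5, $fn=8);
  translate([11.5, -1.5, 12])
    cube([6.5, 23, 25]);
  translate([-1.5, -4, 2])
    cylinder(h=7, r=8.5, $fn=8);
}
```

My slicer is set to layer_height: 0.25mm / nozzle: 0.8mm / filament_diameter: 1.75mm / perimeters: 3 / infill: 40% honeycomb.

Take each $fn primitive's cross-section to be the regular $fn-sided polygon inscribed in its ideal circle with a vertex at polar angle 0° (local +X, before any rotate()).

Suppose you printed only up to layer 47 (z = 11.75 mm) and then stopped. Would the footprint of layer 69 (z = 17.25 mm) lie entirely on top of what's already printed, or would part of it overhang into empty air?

Compare the two slices. At z = 11.75: the r=10.5 cylinder contributes a regular 8-gon of circumradius 10.5 (area = (8/2)·10.500²·sin(360°/8) = 311.83 mm²); the cube at (11.5, -1.5) is absent (z outside [12, 37]); the cylinder at (-1.5, -4) is absent (z outside [2, 9]); Merging all regions: only the r=10.5 cylinder is present, so the union is just that shape — area = 311.83 mm². At z = 17.25: the cylinder: section is a regular 8-gon, circumradius r=10.5 (area = (8/2)·10.500²·sin(360°/8) = 311.83 mm²); the cube at (11.5, -1.5) is present — its section is the full 6.5×23 rectangle (area 149.50 mm²); the cylinder at (-1.5, -4) does not reach this height (z outside [2, 9]); Taking the union: the 2 present regions are separate (no shared area or edge), so areas and boundary lengths simply add and each stays a separate island — area = 461.33 mm². Checking containment: at z = 17.25 the cross-section extends beyond the z = 11.75 cross-section by about 149.50 mm².

part overhangs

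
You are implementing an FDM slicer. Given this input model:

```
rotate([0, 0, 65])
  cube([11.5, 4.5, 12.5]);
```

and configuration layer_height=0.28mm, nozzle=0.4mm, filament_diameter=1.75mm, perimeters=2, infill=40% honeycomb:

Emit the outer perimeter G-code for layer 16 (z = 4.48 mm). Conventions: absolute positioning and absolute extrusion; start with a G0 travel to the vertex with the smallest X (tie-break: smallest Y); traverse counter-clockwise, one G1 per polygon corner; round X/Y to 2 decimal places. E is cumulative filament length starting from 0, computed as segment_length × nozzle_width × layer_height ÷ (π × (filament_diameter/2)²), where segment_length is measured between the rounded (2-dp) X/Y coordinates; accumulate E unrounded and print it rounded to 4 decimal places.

At z = 4.48 mm: the 11.5×4.5 cube contributes its full rectangle; (rotated 65° about Z; rotation is an isometry so areas/perimeters/island counts are preserved). The outline is a single polygon with 4 vertices. Extrusion per mm of travel: 0.4 × 0.28 / (π × 0.875²) = 0.046564. Accumulating E over each segment gives final E = 1.4899.

G0 X-4.08 Y1.90 Z4.48
G1 X0.00 Y0.00 E0.2096
G1 X4.86 Y10.42 E0.7450
G1 X0.78 Y12.32 E0.9545
G1 X-4.08 Y1.90 E1.4899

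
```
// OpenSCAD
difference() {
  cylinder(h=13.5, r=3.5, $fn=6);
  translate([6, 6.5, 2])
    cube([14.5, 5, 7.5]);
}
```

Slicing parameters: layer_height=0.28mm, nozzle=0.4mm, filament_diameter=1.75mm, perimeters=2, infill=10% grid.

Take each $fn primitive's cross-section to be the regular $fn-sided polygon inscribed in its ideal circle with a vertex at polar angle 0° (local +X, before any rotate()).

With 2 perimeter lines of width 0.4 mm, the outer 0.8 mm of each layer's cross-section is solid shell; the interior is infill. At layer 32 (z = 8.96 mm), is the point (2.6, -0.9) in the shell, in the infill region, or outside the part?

shell

At z = 8.96 mm: the r=3.5 cylinder contributes a regular 6-gon of circumradius 3.5; the cube at (6, 6.5) (footprint 14.5×5) is included at this height; Taking the first minus the rest: starting from the r=3.5 cylinder, the 14.5×5 cube at (6, 6.5) misses the remaining region (no effect) — 1 connected region. Overall, the cross-section is a single solid region. The nearest boundary edge runs (3.50, 0.00)→(1.75, -3.03); distance from the point to it = 0.33 mm. The point is inside the cross-section, 0.33 mm from the nearest boundary — within the 0.8 mm shell band (2 × 0.4).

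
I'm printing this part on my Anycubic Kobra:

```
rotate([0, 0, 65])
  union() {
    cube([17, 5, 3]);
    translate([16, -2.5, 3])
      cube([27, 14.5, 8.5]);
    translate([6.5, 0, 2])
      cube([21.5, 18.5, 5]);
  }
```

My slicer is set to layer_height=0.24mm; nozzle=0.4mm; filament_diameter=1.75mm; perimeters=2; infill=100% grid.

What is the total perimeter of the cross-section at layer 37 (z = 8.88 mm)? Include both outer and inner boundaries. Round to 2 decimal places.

83.00 mm

At z = 8.88 mm: the cube is not intersected at this z (z outside [0, 3]); the 27×14.5 cube at (16, -2.5) contributes its full rectangle (perimeter 83.00 mm); the cube at (6.5, 0) does not reach this height (z outside [2, 7]); Merging all regions: only the 27×14.5 cube at (16, -2.5) is present, so the union is just that shape — boundary = 83.00 mm; (rotated 65° about Z; rotation is an isometry so areas/perimeters/island counts are preserved). Overall, the cross-section is a single solid region. Total boundary length (outer) = 83.00 mm.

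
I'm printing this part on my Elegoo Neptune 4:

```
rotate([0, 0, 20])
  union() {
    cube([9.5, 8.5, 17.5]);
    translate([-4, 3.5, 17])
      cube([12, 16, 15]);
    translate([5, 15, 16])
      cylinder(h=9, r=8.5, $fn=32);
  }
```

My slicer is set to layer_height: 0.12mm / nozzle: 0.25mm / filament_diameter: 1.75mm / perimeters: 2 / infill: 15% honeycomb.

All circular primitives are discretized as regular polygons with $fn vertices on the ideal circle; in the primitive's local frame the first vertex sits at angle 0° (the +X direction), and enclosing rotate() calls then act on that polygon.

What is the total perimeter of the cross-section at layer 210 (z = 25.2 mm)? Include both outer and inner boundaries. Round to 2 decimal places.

56.00 mm

At z = 25.2 mm: the cube is absent (z outside [0, 17.5]); the cube at (-4, 3.5) is present — its section is the full 12×16 rectangle (perimeter 56.00 mm); the cylinder at (5, 15) is absent (z outside [16, 25]); Taking the union: only the 12×16 cube at (-4, 3.5) is present, so the union is just that shape — boundary = 56.00 mm; (rotated 20° about Z; rotation is an isometry so areas/perimeters/island counts are preserved). Overall, the cross-section is a single solid region. Total boundary length (outer) = 56.00 mm.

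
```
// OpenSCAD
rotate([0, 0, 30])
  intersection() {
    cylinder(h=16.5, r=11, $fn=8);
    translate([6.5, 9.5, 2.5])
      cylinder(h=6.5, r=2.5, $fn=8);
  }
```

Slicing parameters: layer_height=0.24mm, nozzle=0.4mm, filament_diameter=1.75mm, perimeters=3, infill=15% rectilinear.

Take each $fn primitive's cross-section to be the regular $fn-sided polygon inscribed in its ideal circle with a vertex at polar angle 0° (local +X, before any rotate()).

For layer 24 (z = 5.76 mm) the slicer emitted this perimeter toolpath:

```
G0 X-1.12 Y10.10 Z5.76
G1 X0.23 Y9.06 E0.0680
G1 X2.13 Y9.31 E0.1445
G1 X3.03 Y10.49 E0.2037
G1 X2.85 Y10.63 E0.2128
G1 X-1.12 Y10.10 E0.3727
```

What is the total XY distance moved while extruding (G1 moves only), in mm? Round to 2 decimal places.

9.34 mm

Sum the Euclidean lengths of each G1 segment: total = 9.34 mm.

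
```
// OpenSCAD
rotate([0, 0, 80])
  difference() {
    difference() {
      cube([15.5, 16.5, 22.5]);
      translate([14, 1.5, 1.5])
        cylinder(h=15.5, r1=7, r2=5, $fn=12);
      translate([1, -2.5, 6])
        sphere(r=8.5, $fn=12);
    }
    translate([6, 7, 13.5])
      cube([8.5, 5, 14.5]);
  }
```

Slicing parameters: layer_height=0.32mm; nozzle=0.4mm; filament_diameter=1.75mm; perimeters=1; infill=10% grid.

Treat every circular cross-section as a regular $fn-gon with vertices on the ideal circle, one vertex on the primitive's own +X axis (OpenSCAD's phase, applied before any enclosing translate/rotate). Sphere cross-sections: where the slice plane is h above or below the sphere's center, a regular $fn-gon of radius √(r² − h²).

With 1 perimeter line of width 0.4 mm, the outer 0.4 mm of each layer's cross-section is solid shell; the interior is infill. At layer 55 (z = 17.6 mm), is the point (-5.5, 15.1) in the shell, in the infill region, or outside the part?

outside

At z = 17.6 mm: the 15.5×16.5 cube contributes its full rectangle; the cone at (14, 1.5) is absent (z outside [1.5, 17]); the sphere at (1, -2.5) does not reach this height (|z−center|=11.600 > r=8.5); Taking the first minus the rest: none of the subtracted shapes is present at this height, so the 15.5×16.5 cube is unchanged — 1 connected region; the cube at (6, 7) (footprint 8.5×5) is included at this height; Subtracting the remaining from the first: starting from the result so far, the 8.5×5 cube at (6, 7) lies wholly inside it (removes its full 42.50 mm² and its 27.00 mm outline becomes a hole wall) — 1 connected region with 1 hole; (rotated 80° about Z; rotation is an isometry so areas/perimeters/island counts are preserved). Overall, the cross-section is one region with 1 hole. Undo the 80° rotation: the query point maps to (13.916, 8.039) in the un-rotated model frame. The nearest boundary edge runs (14.50, 7.00)→(14.50, 12.00); distance from the point to it = 0.58 mm. The point is not inside any of the regions above, so it lies outside the cross-section (0.58 mm from the nearest boundary).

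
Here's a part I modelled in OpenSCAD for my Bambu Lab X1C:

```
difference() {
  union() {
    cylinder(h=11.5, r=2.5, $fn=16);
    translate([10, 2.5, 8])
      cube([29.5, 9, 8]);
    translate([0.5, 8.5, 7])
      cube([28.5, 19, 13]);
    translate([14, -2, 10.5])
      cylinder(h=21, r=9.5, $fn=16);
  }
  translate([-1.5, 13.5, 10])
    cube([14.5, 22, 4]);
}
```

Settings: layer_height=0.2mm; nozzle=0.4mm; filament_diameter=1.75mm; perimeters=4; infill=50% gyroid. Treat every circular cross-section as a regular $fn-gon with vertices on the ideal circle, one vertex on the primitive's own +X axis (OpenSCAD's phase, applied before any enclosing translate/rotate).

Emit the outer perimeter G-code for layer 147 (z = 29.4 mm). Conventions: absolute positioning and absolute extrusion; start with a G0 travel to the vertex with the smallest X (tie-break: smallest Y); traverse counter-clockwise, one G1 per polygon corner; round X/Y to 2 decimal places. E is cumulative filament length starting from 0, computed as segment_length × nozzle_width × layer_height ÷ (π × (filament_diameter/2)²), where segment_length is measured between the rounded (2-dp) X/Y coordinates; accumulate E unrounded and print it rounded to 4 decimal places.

At z = 29.4 mm: the cylinder is absent (z outside [0, 11.5]); the cube at (10, 2.5) is absent (z outside [8, 16]); the cube at (0.5, 8.5) is absent (z outside [7, 20]); the r=9.5 cylinder at (14, -2) contributes a regular 16-gon of circumradius 9.5; Combining (union): only the r=9.5 cylinder at (14, -2) is present, so the union is just that shape — 1 connected region; the cube at (-1.5, 13.5) is not intersected at this z (z outside [10, 14]); Subtracting the remaining from the first: none of the subtracted shapes is present at this height, so the result so far is unchanged — 1 connected region. The outline is a single polygon with 16 vertices. Extrusion per mm of travel: 0.4 × 0.2 / (π × 0.875²) = 0.033260. Accumulating E over each segment gives final E = 1.9732.

G0 X4.50 Y-2.00 Z29.40
G1 X5.22 Y-5.64 E0.1234
G1 X7.28 Y-8.72 E0.2467
G1 X10.36 Y-10.78 E0.3699
G1 X14.00 Y-11.50 E0.4933
G1 X17.64 Y-10.78 E0.6167
G1 X20.72 Y-8.72 E0.7400
G1 X22.78 Y-5.64 E0.8632
G1 X23.50 Y-2.00 E0.9866
G1 X22.78 Y1.64 E1.1100
G1 X20.72 Y4.72 E1.2333
G1 X17.64 Y6.78 E1.3565
G1 X14.00 Y7.50 E1.4799
G1 X10.36 Y6.78 E1.6033
G1 X7.28 Y4.72 E1.7266
G1 X5.22 Y1.64 E1.8498
G1 X4.50 Y-2.00 E1.9732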